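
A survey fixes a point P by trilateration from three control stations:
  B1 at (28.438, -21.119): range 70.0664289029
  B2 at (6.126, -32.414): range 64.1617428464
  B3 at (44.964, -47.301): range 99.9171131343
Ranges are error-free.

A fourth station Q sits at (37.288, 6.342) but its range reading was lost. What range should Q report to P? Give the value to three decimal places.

65.309

eq1: (x − 28.438)² + (y + 21.119)² = 70.0664289029²
eq2: (x − 6.126)² + (y + 32.414)² = 64.1617428464²
eq3: (x − 44.964)² + (y + 47.301)² = 99.9171131343²
eq2−eq1, eq2−eq3 (x²,y² cancel):
  44.624·x + 22.590·y = -626.038481
  77.676·x − 29.774·y = -2695.749627
det = 44.624·-29.774 − 22.590·77.676 = -3083.335816
x = (-626.038481·-29.774 − 22.590·-2695.749627) / -3083.335816 = -25.795651
y = (44.624·-2695.749627 − -626.038481·77.676) / -3083.335816 = 23.243322
|P − Q| = √((-25.795651 − 37.288)² + (23.243322 − 6.342)²) = 65.308511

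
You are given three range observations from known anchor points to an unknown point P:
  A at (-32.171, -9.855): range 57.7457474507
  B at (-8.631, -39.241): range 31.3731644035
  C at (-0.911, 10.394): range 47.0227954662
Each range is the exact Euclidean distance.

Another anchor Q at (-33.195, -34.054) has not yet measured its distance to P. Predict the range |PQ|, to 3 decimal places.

54.896

eq1: (x + 32.171)² + (y + 9.855)² = 57.7457474507²
eq2: (x + 8.631)² + (y + 39.241)² = 31.3731644035²
eq3: (x + 0.911)² + (y − 10.394)² = 47.0227954662²
eq1−eq3, eq1−eq2 (x²,y² cancel):
  62.520·x + 40.498·y = 100.198946
  47.080·x − 58.772·y = 2832.551880
det = 62.520·-58.772 − 40.498·47.080 = -5581.071280
x = (100.198946·-58.772 − 40.498·2832.551880) / -5581.071280 = 21.609037
y = (62.520·2832.551880 − 100.198946·47.080) / -5581.071280 = -30.885428
|P − Q| = √((21.609037 − -33.195)² + (-30.885428 − -34.054)²) = 54.895559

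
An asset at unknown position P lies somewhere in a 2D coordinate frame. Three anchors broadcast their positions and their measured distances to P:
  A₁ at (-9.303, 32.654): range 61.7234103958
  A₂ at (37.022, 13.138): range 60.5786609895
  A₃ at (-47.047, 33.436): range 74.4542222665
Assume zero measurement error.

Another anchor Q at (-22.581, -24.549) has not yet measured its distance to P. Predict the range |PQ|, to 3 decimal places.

eq1: (x + 9.303)² + (y − 32.654)² = 61.7234103958²
eq2: (x − 37.022)² + (y − 13.138)² = 60.5786609895²
eq3: (x + 47.047)² + (y − 33.436)² = 74.4542222665²
eq3−eq1, eq3−eq2 (x²,y² cancel):
  75.488·x − 1.564·y = -444.904958
  168.138·x − 40.596·y = 85.506269
det = 75.488·-40.596 − -1.564·168.138 = -2801.543016
x = (-444.904958·-40.596 − -1.564·85.506269) / -2801.543016 = -6.494669
y = (75.488·85.506269 − -444.904958·168.138) / -2801.543016 = -29.005490
|P − Q| = √((-6.494669 − -22.581)² + (-29.005490 − -24.549)²) = 16.692224

16.692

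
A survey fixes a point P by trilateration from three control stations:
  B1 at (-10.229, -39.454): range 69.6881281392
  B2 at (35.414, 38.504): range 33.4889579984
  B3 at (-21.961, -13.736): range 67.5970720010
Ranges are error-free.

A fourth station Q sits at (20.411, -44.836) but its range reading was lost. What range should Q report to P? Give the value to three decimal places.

55.367

eq1: (x + 10.229)² + (y + 39.454)² = 69.6881281392²
eq2: (x − 35.414)² + (y − 38.504)² = 33.4889579984²
eq3: (x + 21.961)² + (y + 13.736)² = 67.5970720010²
eq3−eq2, eq3−eq1 (x²,y² cancel):
  114.750·x + 104.480·y = 5513.600030
  23.464·x − 51.436·y = 703.216280
det = 114.750·-51.436 − 104.480·23.464 = -8353.799720
x = (5513.600030·-51.436 − 104.480·703.216280) / -8353.799720 = 42.743372
y = (114.750·703.216280 − 5513.600030·23.464) / -8353.799720 = 5.826934
|P − Q| = √((42.743372 − 20.411)² + (5.826934 − -44.836)²) = 55.366666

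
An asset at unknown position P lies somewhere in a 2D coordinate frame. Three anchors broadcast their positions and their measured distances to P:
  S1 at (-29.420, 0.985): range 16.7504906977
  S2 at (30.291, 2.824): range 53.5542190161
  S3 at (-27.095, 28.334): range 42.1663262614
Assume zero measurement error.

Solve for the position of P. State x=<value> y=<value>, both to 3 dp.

eq1: (x + 29.420)² + (y − 0.985)² = 16.7504906977²
eq2: (x − 30.291)² + (y − 2.824)² = 53.5542190161²
eq3: (x + 27.095)² + (y − 28.334)² = 42.1663262614²
eq1−eq2, eq1−eq3 (x²,y² cancel):
  119.422·x + 3.678·y = -2528.462404
  4.650·x + 54.698·y = -826.972176
det = 119.422·54.698 − 3.678·4.650 = 6515.041856
x = (-2528.462404·54.698 − 3.678·-826.972176) / 6515.041856 = -20.761222
y = (119.422·-826.972176 − -2528.462404·4.650) / 6515.041856 = -13.353916

x=-20.761 y=-13.354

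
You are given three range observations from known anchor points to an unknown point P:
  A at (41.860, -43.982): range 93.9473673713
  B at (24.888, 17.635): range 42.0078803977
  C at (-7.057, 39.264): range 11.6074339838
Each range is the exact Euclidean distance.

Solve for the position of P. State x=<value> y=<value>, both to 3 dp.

x=-15.003 y=30.803

eq1: (x − 41.860)² + (y + 43.982)² = 93.9473673713²
eq2: (x − 24.888)² + (y − 17.635)² = 42.0078803977²
eq3: (x + 7.057)² + (y − 39.264)² = 11.6074339838²
eq3−eq1, eq3−eq2 (x²,y² cancel):
  97.834·x − 166.492·y = -6596.162333
  63.890·x − 43.258·y = -2290.986668
det = 97.834·-43.258 − -166.492·63.890 = 6405.070708
x = (-6596.162333·-43.258 − -166.492·-2290.986668) / 6405.070708 = -15.002826
y = (97.834·-2290.986668 − -6596.162333·63.890) / 6405.070708 = 30.802536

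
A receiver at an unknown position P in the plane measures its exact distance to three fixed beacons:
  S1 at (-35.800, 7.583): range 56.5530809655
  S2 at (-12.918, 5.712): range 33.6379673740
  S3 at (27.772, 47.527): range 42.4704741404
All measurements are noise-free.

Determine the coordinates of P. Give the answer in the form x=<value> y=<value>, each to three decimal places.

x=20.720 y=5.646

eq1: (x + 35.800)² + (y − 7.583)² = 56.5530809655²
eq2: (x + 12.918)² + (y − 5.712)² = 33.6379673740²
eq3: (x − 27.772)² + (y − 47.527)² = 42.4704741404²
eq3−eq2, eq3−eq1 (x²,y² cancel):
  -81.380·x − 83.630·y = -2158.369720
  -127.144·x − 79.888·y = -3085.467617
det = -81.380·-79.888 − -83.630·-127.144 = -4131.767280
x = (-2158.369720·-79.888 − -83.630·-3085.467617) / -4131.767280 = 20.719903
y = (-81.380·-3085.467617 − -2158.369720·-127.144) / -4131.767280 = 5.646108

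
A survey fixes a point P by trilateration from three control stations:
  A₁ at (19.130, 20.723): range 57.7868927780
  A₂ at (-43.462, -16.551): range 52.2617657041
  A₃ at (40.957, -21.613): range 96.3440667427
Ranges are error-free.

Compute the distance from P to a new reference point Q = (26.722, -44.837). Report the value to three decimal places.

eq1: (x − 19.130)² + (y − 20.723)² = 57.7868927780²
eq2: (x + 43.462)² + (y + 16.551)² = 52.2617657041²
eq3: (x − 40.957)² + (y + 21.613)² = 96.3440667427²
eq3−eq1, eq3−eq2 (x²,y² cancel):
  -43.654·x + 84.672·y = 4593.656231
  -168.838·x + 10.124·y = 6569.170469
det = -43.654·10.124 − 84.672·-168.838 = 13853.898040
x = (4593.656231·10.124 − 84.672·6569.170469) / 13853.898040 = -36.792434
y = (-43.654·6569.170469 − 4593.656231·-168.838) / 13853.898040 = 35.283439
|P − Q| = √((-36.792434 − 26.722)² + (35.283439 − -44.837)²) = 102.241714

102.242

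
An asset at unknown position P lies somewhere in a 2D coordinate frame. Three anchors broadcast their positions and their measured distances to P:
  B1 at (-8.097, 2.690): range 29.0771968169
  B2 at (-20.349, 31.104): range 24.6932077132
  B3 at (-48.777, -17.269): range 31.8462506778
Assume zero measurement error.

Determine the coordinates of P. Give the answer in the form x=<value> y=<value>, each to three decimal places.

eq1: (x + 8.097)² + (y − 2.690)² = 29.0771968169²
eq2: (x + 20.349)² + (y − 31.104)² = 24.6932077132²
eq3: (x + 48.777)² + (y + 17.269)² = 31.8462506778²
eq3−eq2, eq3−eq1 (x²,y² cancel):
  56.856·x + 96.746·y = -891.444298
  81.360·x + 39.918·y = -2435.916273
det = 56.856·39.918 − 96.746·81.360 = -5601.676752
x = (-891.444298·39.918 − 96.746·-2435.916273) / -5601.676752 = -35.717963
y = (56.856·-2435.916273 − -891.444298·81.360) / -5601.676752 = 11.776572

x=-35.718 y=11.777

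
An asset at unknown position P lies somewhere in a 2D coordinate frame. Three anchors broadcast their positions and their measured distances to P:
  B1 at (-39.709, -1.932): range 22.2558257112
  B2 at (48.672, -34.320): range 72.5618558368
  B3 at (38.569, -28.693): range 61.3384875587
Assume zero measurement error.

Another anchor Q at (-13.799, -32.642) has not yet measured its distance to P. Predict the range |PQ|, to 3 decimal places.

eq1: (x + 39.709)² + (y + 1.932)² = 22.2558257112²
eq2: (x − 48.672)² + (y + 34.320)² = 72.5618558368²
eq3: (x − 38.569)² + (y + 28.693)² = 61.3384875587²
eq1−eq2, eq1−eq3 (x²,y² cancel):
  176.762·x − 64.776·y = -2803.612465
  156.556·x − 53.522·y = -2536.769573
det = 176.762·-53.522 − -64.776·156.556 = 680.415692
x = (-2803.612465·-53.522 − -64.776·-2536.769573) / 680.415692 = -20.967828
y = (176.762·-2536.769573 − -2803.612465·156.556) / 680.415692 = -13.935760
|P − Q| = √((-20.967828 − -13.799)² + (-13.935760 − -32.642)²) = 20.032860

20.033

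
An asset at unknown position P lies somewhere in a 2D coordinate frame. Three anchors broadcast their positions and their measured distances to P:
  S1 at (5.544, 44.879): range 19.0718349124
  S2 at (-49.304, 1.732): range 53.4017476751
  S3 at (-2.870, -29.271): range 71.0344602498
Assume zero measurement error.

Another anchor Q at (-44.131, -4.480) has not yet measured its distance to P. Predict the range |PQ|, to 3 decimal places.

55.054

eq1: (x − 5.544)² + (y − 44.879)² = 19.0718349124²
eq2: (x + 49.304)² + (y − 1.732)² = 53.4017476751²
eq3: (x + 2.870)² + (y + 29.271)² = 71.0344602498²
eq2−eq1, eq2−eq3 (x²,y² cancel):
  109.696·x + 86.294·y = 2098.988105
  92.868·x − 62.006·y = -3763.003787
det = 109.696·-62.006 − 86.294·92.868 = -14815.761368
x = (2098.988105·-62.006 − 86.294·-3763.003787) / -14815.761368 = -13.132959
y = (109.696·-3763.003787 − 2098.988105·92.868) / -14815.761368 = 41.018161
|P − Q| = √((-13.132959 − -44.131)² + (41.018161 − -4.480)²) = 55.054166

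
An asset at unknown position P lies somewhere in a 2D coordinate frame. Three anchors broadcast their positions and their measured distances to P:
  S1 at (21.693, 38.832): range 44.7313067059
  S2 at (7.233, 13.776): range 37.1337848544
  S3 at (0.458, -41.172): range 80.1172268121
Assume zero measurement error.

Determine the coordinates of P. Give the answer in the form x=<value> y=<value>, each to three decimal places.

eq1: (x − 21.693)² + (y − 38.832)² = 44.7313067059²
eq2: (x − 7.233)² + (y − 13.776)² = 37.1337848544²
eq3: (x − 0.458)² + (y + 41.172)² = 80.1172268121²
eq1−eq2, eq1−eq3 (x²,y² cancel):
  -28.920·x − 50.112·y = -1114.444186
  -42.470·x − 160.008·y = -4701.047357
det = -28.920·-160.008 − -50.112·-42.470 = 2499.174720
x = (-1114.444186·-160.008 − -50.112·-4701.047357) / 2499.174720 = -22.911123
y = (-28.920·-4701.047357 − -1114.444186·-42.470) / 2499.174720 = 35.461244

x=-22.911 y=35.461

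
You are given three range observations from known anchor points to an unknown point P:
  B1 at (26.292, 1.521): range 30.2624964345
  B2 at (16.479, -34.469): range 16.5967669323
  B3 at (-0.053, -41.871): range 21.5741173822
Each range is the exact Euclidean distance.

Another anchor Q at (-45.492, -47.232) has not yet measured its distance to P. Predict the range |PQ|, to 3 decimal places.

eq1: (x − 26.292)² + (y − 1.521)² = 30.2624964345²
eq2: (x − 16.479)² + (y + 34.469)² = 16.5967669323²
eq3: (x + 0.053)² + (y + 41.871)² = 21.5741173822²
eq1−eq3, eq1−eq2 (x²,y² cancel):
  -52.690·x − 86.784·y = 1509.976895
  -19.626·x − 71.980·y = 1406.452715
det = -52.690·-71.980 − -86.784·-19.626 = 2089.403416
x = (1509.976895·-71.980 − -86.784·1406.452715) / 2089.403416 = 6.398695
y = (-52.690·1406.452715 − 1509.976895·-19.626) / 2089.403416 = -21.284155
|P − Q| = √((6.398695 − -45.492)² + (-21.284155 − -47.232)²) = 58.016678

58.017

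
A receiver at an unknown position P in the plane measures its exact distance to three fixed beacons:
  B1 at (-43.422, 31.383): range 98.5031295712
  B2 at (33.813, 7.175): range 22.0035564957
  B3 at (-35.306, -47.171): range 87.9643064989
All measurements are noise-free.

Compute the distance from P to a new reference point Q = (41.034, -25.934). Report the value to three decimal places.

eq1: (x + 43.422)² + (y − 31.383)² = 98.5031295712²
eq2: (x − 33.813)² + (y − 7.175)² = 22.0035564957²
eq3: (x + 35.306)² + (y + 47.171)² = 87.9643064989²
eq3−eq1, eq3−eq2 (x²,y² cancel):
  -16.232·x + 157.108·y = -2566.401421
  138.238·x + 108.692·y = 4976.745436
det = -16.232·108.692 − 157.108·138.238 = -23482.584248
x = (-2566.401421·108.692 − 157.108·4976.745436) / -23482.584248 = 45.175344
y = (-16.232·4976.745436 − -2566.401421·138.238) / -23482.584248 = -11.667867
|P − Q| = √((45.175344 − 41.034)² + (-11.667867 − -25.934)²) = 14.855076

14.855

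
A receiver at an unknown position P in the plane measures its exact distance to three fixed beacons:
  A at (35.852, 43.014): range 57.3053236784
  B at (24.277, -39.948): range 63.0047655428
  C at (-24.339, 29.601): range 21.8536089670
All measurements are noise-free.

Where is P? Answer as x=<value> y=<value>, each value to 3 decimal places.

eq1: (x − 35.852)² + (y − 43.014)² = 57.3053236784²
eq2: (x − 24.277)² + (y + 39.948)² = 63.0047655428²
eq3: (x + 24.339)² + (y − 29.601)² = 21.8536089670²
eq2−eq3, eq2−eq1 (x²,y² cancel):
  -97.232·x + 139.098·y = 2775.410945
  23.150·x + 165.924·y = 1636.055026
det = -97.232·165.924 − 139.098·23.150 = -19353.241068
x = (2775.410945·165.924 − 139.098·1636.055026) / -19353.241068 = -12.035984
y = (-97.232·1636.055026 − 2775.410945·23.150) / -19353.241068 = 11.539549

x=-12.036 y=11.540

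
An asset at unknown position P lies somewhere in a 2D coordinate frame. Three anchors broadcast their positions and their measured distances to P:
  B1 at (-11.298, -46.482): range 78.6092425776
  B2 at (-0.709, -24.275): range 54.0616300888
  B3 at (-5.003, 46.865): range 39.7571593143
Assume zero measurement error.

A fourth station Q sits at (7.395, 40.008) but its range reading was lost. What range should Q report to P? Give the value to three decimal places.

25.851

eq1: (x + 11.298)² + (y + 46.482)² = 78.6092425776²
eq2: (x + 0.709)² + (y + 24.275)² = 54.0616300888²
eq3: (x + 5.003)² + (y − 46.865)² = 39.7571593143²
eq1−eq3, eq1−eq2 (x²,y² cancel):
  12.590·x + 186.694·y = 4531.918408
  21.178·x + 44.414·y = 1558.310349
det = 12.590·44.414 − 186.694·21.178 = -3394.633272
x = (4531.918408·44.414 − 186.694·1558.310349) / -3394.633272 = 26.408322
y = (12.590·1558.310349 − 4531.918408·21.178) / -3394.633272 = 22.493694
|P − Q| = √((26.408322 − 7.395)² + (22.493694 − 40.008)²) = 25.850674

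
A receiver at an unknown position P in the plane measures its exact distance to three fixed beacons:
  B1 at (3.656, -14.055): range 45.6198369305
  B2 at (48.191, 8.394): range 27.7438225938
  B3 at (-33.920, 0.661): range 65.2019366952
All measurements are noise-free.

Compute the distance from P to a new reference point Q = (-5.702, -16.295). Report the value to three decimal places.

52.687

eq1: (x − 3.656)² + (y + 14.055)² = 45.6198369305²
eq2: (x − 48.191)² + (y − 8.394)² = 27.7438225938²
eq3: (x + 33.920)² + (y − 0.661)² = 65.2019366952²
eq2−eq3, eq2−eq1 (x²,y² cancel):
  -164.222·x − 15.466·y = -4723.401253
  -89.070·x − 44.898·y = -3493.372185
det = -164.222·-44.898 − -15.466·-89.070 = 5995.682736
x = (-4723.401253·-44.898 − -15.466·-3493.372185) / 5995.682736 = 26.359429
y = (-164.222·-3493.372185 − -4723.401253·-89.070) / 5995.682736 = 25.514228
|P − Q| = √((26.359429 − -5.702)² + (25.514228 − -16.295)²) = 52.687255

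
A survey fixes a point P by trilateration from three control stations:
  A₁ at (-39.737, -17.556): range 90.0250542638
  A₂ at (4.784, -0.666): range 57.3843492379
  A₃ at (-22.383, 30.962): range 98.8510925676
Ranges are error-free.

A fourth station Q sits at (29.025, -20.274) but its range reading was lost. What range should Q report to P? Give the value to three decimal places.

26.271

eq1: (x + 39.737)² + (y + 17.556)² = 90.0250542638²
eq2: (x − 4.784)² + (y + 0.666)² = 57.3843492379²
eq3: (x + 22.383)² + (y − 30.962)² = 98.8510925676²
eq2−eq1, eq2−eq3 (x²,y² cancel):
  -89.042·x − 33.780·y = -2947.634765
  -54.334·x + 63.256·y = -5042.261043
det = -89.042·63.256 − -33.780·-54.334 = -7467.843272
x = (-2947.634765·63.256 − -33.780·-5042.261043) / -7467.843272 = 47.775931
y = (-89.042·-5042.261043 − -2947.634765·-54.334) / -7467.843272 = -38.674649
|P − Q| = √((47.775931 − 29.025)² + (-38.674649 − -20.274)²) = 26.271302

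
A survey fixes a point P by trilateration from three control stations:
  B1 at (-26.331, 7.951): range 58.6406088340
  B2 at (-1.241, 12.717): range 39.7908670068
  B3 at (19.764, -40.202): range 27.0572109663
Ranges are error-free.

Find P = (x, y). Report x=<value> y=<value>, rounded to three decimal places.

x=27.886 y=-14.393

eq1: (x + 26.331)² + (y − 7.951)² = 58.6406088340²
eq2: (x + 1.241)² + (y − 12.717)² = 39.7908670068²
eq3: (x − 19.764)² + (y + 40.202)² = 27.0572109663²
eq1−eq2, eq1−eq3 (x²,y² cancel):
  50.180·x + 9.532·y = 1262.130115
  92.190·x − 96.306·y = 3956.904877
det = 50.180·-96.306 − 9.532·92.190 = -5711.390160
x = (1262.130115·-96.306 − 9.532·3956.904877) / -5711.390160 = 27.886016
y = (50.180·3956.904877 − 1262.130115·92.190) / -5711.390160 = -14.392593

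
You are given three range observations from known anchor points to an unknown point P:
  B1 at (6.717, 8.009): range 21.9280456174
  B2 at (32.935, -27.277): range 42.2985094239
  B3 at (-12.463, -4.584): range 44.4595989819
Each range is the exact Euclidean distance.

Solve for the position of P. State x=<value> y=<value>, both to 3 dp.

x=27.604 y=14.684

eq1: (x − 6.717)² + (y − 8.009)² = 21.9280456174²
eq2: (x − 32.935)² + (y + 27.277)² = 42.2985094239²
eq3: (x + 12.463)² + (y + 4.584)² = 44.4595989819²
eq2−eq1, eq2−eq3 (x²,y² cancel):
  -52.436·x + 70.572·y = -411.162069
  -90.796·x + 45.386·y = -1839.901571
det = -52.436·45.386 − 70.572·-90.796 = 4027.795016
x = (-411.162069·45.386 − 70.572·-1839.901571) / 4027.795016 = 27.604317
y = (-52.436·-1839.901571 − -411.162069·-90.796) / 4027.795016 = 14.684265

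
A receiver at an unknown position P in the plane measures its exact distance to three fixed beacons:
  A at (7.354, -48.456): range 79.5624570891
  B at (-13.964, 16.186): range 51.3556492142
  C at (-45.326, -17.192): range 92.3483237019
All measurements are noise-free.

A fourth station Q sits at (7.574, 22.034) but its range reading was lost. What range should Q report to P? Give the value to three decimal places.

29.168

eq1: (x − 7.354)² + (y + 48.456)² = 79.5624570891²
eq2: (x + 13.964)² + (y − 16.186)² = 51.3556492142²
eq3: (x + 45.326)² + (y + 17.192)² = 92.3483237019²
eq3−eq1, eq3−eq2 (x²,y² cancel):
  105.360·x − 62.528·y = 2250.082424
  62.724·x + 66.756·y = 3997.778936
det = 105.360·66.756 − -62.528·62.724 = 10955.418432
x = (2250.082424·66.756 − -62.528·3997.778936) / 10955.418432 = 36.528009
y = (105.360·3997.778936 − 2250.082424·62.724) / 10955.418432 = 25.564685
|P − Q| = √((36.528009 − 7.574)² + (25.564685 − 22.034)²) = 29.168483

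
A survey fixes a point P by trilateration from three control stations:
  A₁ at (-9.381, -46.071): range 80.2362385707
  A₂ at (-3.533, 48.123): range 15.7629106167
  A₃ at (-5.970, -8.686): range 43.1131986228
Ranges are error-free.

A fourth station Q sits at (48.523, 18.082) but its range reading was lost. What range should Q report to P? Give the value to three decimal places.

eq1: (x + 9.381)² + (y + 46.071)² = 80.2362385707²
eq2: (x + 3.533)² + (y − 48.123)² = 15.7629106167²
eq3: (x + 5.970)² + (y + 8.686)² = 43.1131986228²
eq1−eq2, eq1−eq3 (x²,y² cancel):
  11.696·x + 188.388·y = 6307.149645
  6.822·x + 74.770·y = 2479.653378
det = 11.696·74.770 − 188.388·6.822 = -410.673016
x = (6307.149645·74.770 − 188.388·2479.653378) / -410.673016 = -10.832556
y = (11.696·2479.653378 − 6307.149645·6.822) / -410.673016 = 34.152107
|P − Q| = √((-10.832556 − 48.523)² + (34.152107 − 18.082)²) = 61.492523

61.493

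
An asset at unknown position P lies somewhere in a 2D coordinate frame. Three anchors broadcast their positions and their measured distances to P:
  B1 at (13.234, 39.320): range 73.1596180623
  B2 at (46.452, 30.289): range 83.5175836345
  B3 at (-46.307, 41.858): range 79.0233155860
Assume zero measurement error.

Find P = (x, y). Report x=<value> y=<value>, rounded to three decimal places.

x=-12.024 y=-29.341

eq1: (x − 13.234)² + (y − 39.320)² = 73.1596180623²
eq2: (x − 46.452)² + (y − 30.289)² = 83.5175836345²
eq3: (x + 46.307)² + (y − 41.858)² = 79.0233155860²
eq2−eq3, eq2−eq1 (x²,y² cancel):
  -185.518·x + 23.138·y = 1551.720958
  -66.436·x + 18.062·y = 268.846392
det = -185.518·18.062 − 23.138·-66.436 = -1813.629948
x = (1551.720958·18.062 − 23.138·268.846392) / -1813.629948 = -12.023741
y = (-185.518·268.846392 − 1551.720958·-66.436) / -1813.629948 = -29.341316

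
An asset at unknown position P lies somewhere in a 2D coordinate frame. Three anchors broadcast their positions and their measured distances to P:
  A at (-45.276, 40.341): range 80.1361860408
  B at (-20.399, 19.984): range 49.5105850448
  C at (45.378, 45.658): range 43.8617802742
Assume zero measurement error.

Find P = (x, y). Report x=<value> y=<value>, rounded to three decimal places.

x=27.040 y=5.813

eq1: (x + 45.276)² + (y − 40.341)² = 80.1361860408²
eq2: (x + 20.399)² + (y − 19.984)² = 49.5105850448²
eq3: (x − 45.378)² + (y − 45.658)² = 43.8617802742²
eq3−eq2, eq3−eq1 (x²,y² cancel):
  -131.554·x − 51.348·y = -3855.778654
  -181.308·x − 10.634·y = -4964.455935
det = -131.554·-10.634 − -51.348·-181.308 = -7910.857948
x = (-3855.778654·-10.634 − -51.348·-4964.455935) / -7910.857948 = 27.040371
y = (-131.554·-4964.455935 − -3855.778654·-181.308) / -7910.857948 = 5.813463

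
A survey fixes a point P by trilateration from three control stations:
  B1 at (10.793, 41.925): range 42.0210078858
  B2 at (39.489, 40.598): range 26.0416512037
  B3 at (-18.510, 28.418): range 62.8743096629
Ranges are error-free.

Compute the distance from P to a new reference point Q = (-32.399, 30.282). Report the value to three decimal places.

eq1: (x − 10.793)² + (y − 41.925)² = 42.0210078858²
eq2: (x − 39.489)² + (y − 40.598)² = 26.0416512037²
eq3: (x + 18.510)² + (y − 28.418)² = 62.8743096629²
eq3−eq2, eq3−eq1 (x²,y² cancel):
  115.998·x + 24.360·y = 5332.387119
  58.606·x + 27.014·y = 2911.405362
det = 115.998·27.014 − 24.360·58.606 = 1705.927812
x = (5332.387119·27.014 − 24.360·2911.405362) / 1705.927812 = 42.866568
y = (115.998·2911.405362 − 5332.387119·58.606) / 1705.927812 = 14.776311
|P − Q| = √((42.866568 − -32.399)² + (14.776311 − 30.282)²) = 76.846159

76.846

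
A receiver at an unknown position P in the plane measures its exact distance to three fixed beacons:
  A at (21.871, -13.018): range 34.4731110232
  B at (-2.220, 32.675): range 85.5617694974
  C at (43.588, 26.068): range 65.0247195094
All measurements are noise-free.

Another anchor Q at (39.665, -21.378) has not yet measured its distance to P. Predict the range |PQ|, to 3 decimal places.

18.247

eq1: (x − 21.871)² + (y + 13.018)² = 34.4731110232²
eq2: (x + 2.220)² + (y − 32.675)² = 85.5617694974²
eq3: (x − 43.588)² + (y − 26.068)² = 65.0247195094²
eq1−eq3, eq1−eq2 (x²,y² cancel):
  43.434·x + 78.172·y = -1108.173361
  -48.182·x + 91.386·y = -5707.645956
det = 43.434·91.386 − 78.172·-48.182 = 7735.742828
x = (-1108.173361·91.386 − 78.172·-5707.645956) / 7735.742828 = 44.586096
y = (43.434·-5707.645956 − -1108.173361·-48.182) / 7735.742828 = -38.949059
|P − Q| = √((44.586096 − 39.665)² + (-38.949059 − -21.378)²) = 18.247172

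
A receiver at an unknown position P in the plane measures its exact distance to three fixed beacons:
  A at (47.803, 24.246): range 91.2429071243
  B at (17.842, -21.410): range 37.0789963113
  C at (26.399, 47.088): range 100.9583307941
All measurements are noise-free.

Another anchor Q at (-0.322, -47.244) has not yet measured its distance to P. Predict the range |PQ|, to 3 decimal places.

eq1: (x − 47.803)² + (y − 24.246)² = 91.2429071243²
eq2: (x − 17.842)² + (y + 21.410)² = 37.0789963113²
eq3: (x − 26.399)² + (y − 47.088)² = 100.9583307941²
eq1−eq3, eq1−eq2 (x²,y² cancel):
  -42.808·x + 45.684·y = -1826.124836
  -59.922·x − 91.312·y = 4854.145872
det = -42.808·-91.312 − 45.684·-59.922 = 6646.360744
x = (-1826.124836·-91.312 − 45.684·4854.145872) / 6646.360744 = -8.276663
y = (-42.808·4854.145872 − -1826.124836·-59.922) / 6646.360744 = -47.728575
|P − Q| = √((-8.276663 − -0.322)² + (-47.728575 − -47.244)²) = 7.969409

7.969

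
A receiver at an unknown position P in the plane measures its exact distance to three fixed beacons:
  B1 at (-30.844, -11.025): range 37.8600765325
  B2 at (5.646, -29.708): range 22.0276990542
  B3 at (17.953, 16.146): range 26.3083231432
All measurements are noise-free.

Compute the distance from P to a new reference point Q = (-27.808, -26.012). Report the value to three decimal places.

eq1: (x + 30.844)² + (y + 11.025)² = 37.8600765325²
eq2: (x − 5.646)² + (y + 29.708)² = 22.0276990542²
eq3: (x − 17.953)² + (y − 16.146)² = 26.3083231432²
eq1−eq2, eq1−eq3 (x²,y² cancel):
  72.980·x − 37.366·y = 789.705488
  97.594·x + 54.342·y = 251.358092
det = 72.980·54.342 − -37.366·97.594 = 7612.576564
x = (789.705488·54.342 − -37.366·251.358092) / 7612.576564 = 6.871054
y = (72.980·251.358092 − 789.705488·97.594) / 7612.576564 = -7.714393
|P − Q| = √((6.871054 − -27.808)² + (-7.714393 − -26.012)²) = 39.210193

39.210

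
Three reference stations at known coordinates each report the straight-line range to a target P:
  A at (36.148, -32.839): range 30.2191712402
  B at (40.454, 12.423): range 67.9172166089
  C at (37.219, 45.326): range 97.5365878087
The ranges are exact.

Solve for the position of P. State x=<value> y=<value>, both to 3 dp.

x=10.248 y=-48.407

eq1: (x − 36.148)² + (y + 32.839)² = 30.2191712402²
eq2: (x − 40.454)² + (y − 12.423)² = 67.9172166089²
eq3: (x − 37.219)² + (y − 45.326)² = 97.5365878087²
eq3−eq1, eq3−eq2 (x²,y² cancel):
  -2.142·x − 156.330·y = 7545.565239
  6.470·x − 65.806·y = 3251.794457
det = -2.142·-65.806 − -156.330·6.470 = 1152.411552
x = (7545.565239·-65.806 − -156.330·3251.794457) / 1152.411552 = 10.247694
y = (-2.142·3251.794457 − 7545.565239·6.470) / 1152.411552 = -48.407317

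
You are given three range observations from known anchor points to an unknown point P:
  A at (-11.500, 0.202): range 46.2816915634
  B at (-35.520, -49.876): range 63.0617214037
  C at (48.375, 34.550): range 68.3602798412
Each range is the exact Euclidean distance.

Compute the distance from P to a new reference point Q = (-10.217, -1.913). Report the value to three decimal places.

43.951

eq1: (x + 11.500)² + (y − 0.202)² = 46.2816915634²
eq2: (x + 35.520)² + (y + 49.876)² = 63.0617214037²
eq3: (x − 48.375)² + (y − 34.550)² = 68.3602798412²
eq3−eq1, eq3−eq2 (x²,y² cancel):
  -119.750·x − 68.696·y = -870.419435
  -167.790·x − 168.852·y = 911.789805
det = -119.750·-168.852 − -68.696·-167.790 = 8693.525160
x = (-870.419435·-168.852 − -68.696·911.789805) / 8693.525160 = 24.110861
y = (-119.750·911.789805 − -870.419435·-167.790) / 8693.525160 = -29.359150
|P − Q| = √((24.110861 − -10.217)² + (-29.359150 − -1.913)²) = 43.951031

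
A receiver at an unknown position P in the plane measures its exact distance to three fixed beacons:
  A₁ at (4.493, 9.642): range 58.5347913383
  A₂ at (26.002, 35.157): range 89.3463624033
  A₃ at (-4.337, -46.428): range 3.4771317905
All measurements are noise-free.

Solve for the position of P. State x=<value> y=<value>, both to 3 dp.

eq1: (x − 4.493)² + (y − 9.642)² = 58.5347913383²
eq2: (x − 26.002)² + (y − 35.157)² = 89.3463624033²
eq3: (x + 4.337)² + (y + 46.428)² = 3.4771317905²
eq2−eq3, eq2−eq1 (x²,y² cancel):
  -60.678·x − 163.170·y = 8232.932129
  -43.018·x − 51.030·y = 2757.487238
det = -60.678·-51.030 − -163.170·-43.018 = -3922.848720
x = (8232.932129·-51.030 − -163.170·2757.487238) / -3922.848720 = -7.599749
y = (-60.678·2757.487238 − 8232.932129·-43.018) / -3922.848720 = -47.630046

x=-7.600 y=-47.630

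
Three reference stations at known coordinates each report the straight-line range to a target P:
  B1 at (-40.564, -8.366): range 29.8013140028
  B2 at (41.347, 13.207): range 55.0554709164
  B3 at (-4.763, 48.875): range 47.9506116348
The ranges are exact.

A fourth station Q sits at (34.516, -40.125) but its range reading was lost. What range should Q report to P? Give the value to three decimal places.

62.795

eq1: (x + 40.564)² + (y + 8.366)² = 29.8013140028²
eq2: (x − 41.347)² + (y − 13.207)² = 55.0554709164²
eq3: (x + 4.763)² + (y − 48.875)² = 47.9506116348²
eq3−eq1, eq3−eq2 (x²,y² cancel):
  -71.602·x − 114.482·y = 715.119098
  92.220·x − 71.336·y = -1259.296258
det = -71.602·-71.336 − -114.482·92.220 = 15665.330312
x = (715.119098·-71.336 − -114.482·-1259.296258) / 15665.330312 = -12.459392
y = (-71.602·-1259.296258 − 715.119098·92.220) / 15665.330312 = 1.546080
|P − Q| = √((-12.459392 − 34.516)² + (1.546080 − -40.125)²) = 62.794636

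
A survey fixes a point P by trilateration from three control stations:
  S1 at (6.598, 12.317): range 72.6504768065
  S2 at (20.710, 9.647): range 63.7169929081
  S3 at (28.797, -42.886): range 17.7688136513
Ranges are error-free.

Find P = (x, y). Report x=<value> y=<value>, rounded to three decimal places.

eq1: (x − 6.598)² + (y − 12.317)² = 72.6504768065²
eq2: (x − 20.710)² + (y − 9.647)² = 63.7169929081²
eq3: (x − 28.797)² + (y + 42.886)² = 17.7688136513²
eq1−eq3, eq1−eq2 (x²,y² cancel):
  44.398·x − 110.406·y = 7435.595154
  28.224·x − 5.340·y = 1544.963211
det = 44.398·-5.340 − -110.406·28.224 = 2879.013624
x = (7435.595154·-5.340 − -110.406·1544.963211) / 2879.013624 = 45.455544
y = (44.398·1544.963211 − 7435.595154·28.224) / 2879.013624 = -49.068528

x=45.456 y=-49.069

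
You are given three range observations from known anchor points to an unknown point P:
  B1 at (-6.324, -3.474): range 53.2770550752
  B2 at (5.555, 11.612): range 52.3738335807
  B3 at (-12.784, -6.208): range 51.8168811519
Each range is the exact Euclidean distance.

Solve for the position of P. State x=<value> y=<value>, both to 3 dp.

x=-39.614 y=38.122

eq1: (x + 6.324)² + (y + 3.474)² = 53.2770550752²
eq2: (x − 5.555)² + (y − 11.612)² = 52.3738335807²
eq3: (x + 12.784)² + (y + 6.208)² = 51.8168811519²
eq1−eq3, eq1−eq2 (x²,y² cancel):
  -12.920·x − 5.468·y = 303.363693
  23.758·x + 30.172·y = 209.061071
det = -12.920·30.172 − -5.468·23.758 = -259.913496
x = (303.363693·30.172 − -5.468·209.061071) / -259.913496 = -39.614085
y = (-12.920·209.061071 − 303.363693·23.758) / -259.913496 = 38.121851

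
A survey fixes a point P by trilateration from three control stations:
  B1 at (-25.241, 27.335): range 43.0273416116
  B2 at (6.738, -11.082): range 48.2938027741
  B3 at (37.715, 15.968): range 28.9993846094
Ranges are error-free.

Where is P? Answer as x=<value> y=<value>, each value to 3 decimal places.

x=16.877 y=36.136

eq1: (x + 25.241)² + (y − 27.335)² = 43.0273416116²
eq2: (x − 6.738)² + (y + 11.082)² = 48.2938027741²
eq3: (x − 37.715)² + (y − 15.968)² = 28.9993846094²
eq1−eq2, eq1−eq3 (x²,y² cancel):
  63.958·x − 76.834·y = -1697.038198
  125.912·x − 22.734·y = 1303.475761
det = 63.958·-22.734 − -76.834·125.912 = 8220.301436
x = (-1697.038198·-22.734 − -76.834·1303.475761) / 8220.301436 = 16.876720
y = (63.958·1303.475761 − -1697.038198·125.912) / 8220.301436 = 36.135558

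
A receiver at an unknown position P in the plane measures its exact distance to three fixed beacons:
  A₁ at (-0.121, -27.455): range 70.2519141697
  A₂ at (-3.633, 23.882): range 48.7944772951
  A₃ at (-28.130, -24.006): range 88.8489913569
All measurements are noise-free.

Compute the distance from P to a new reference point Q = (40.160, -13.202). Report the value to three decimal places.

eq1: (x + 0.121)² + (y + 27.455)² = 70.2519141697²
eq2: (x + 3.633)² + (y − 23.882)² = 48.7944772951²
eq3: (x + 28.130)² + (y + 24.006)² = 88.8489913569²
eq3−eq1, eq3−eq2 (x²,y² cancel):
  56.018·x − 6.898·y = 2345.018551
  48.994·x + 95.776·y = 4729.205928
det = 56.018·95.776 − -6.898·48.994 = 5703.140580
x = (2345.018551·95.776 − -6.898·4729.205928) / 5703.140580 = 45.101213
y = (56.018·4729.205928 − 2345.018551·48.994) / 5703.140580 = 26.306351
|P − Q| = √((45.101213 − 40.160)² + (26.306351 − -13.202)²) = 39.816145

39.816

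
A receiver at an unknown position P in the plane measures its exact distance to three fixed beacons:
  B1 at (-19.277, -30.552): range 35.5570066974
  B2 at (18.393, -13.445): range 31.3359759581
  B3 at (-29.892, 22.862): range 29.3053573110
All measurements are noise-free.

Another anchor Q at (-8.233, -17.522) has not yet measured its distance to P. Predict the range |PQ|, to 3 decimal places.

20.740

eq1: (x + 19.277)² + (y + 30.552)² = 35.5570066974²
eq2: (x − 18.393)² + (y + 13.445)² = 31.3359759581²
eq3: (x + 29.892)² + (y − 22.862)² = 29.3053573110²
eq1−eq3, eq1−eq2 (x²,y² cancel):
  -21.230·x + 106.828·y = 516.672033
  75.340·x + 34.214·y = -503.599623
det = -21.230·34.214 − 106.828·75.340 = -8774.784740
x = (516.672033·34.214 − 106.828·-503.599623) / -8774.784740 = -8.145608
y = (-21.230·-503.599623 − 516.672033·75.340) / -8774.784740 = 3.217703
|P − Q| = √((-8.145608 − -8.233)² + (3.217703 − -17.522)²) = 20.739887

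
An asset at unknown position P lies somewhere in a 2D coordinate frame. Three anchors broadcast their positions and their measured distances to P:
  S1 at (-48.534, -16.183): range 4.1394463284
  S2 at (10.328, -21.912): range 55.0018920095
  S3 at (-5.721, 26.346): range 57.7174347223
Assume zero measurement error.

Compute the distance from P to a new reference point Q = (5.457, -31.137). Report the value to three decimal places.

eq1: (x + 48.534)² + (y + 16.183)² = 4.1394463284²
eq2: (x − 10.328)² + (y + 21.912)² = 55.0018920095²
eq3: (x + 5.721)² + (y − 26.346)² = 57.7174347223²
eq1−eq2, eq1−eq3 (x²,y² cancel):
  117.724·x − 11.458·y = -5038.708426
  85.626·x + 85.058·y = -5204.764343
det = 117.724·85.058 − -11.458·85.626 = 10994.470700
x = (-5038.708426·85.058 − -11.458·-5204.764343) / 10994.470700 = -44.405835
y = (117.724·-5204.764343 − -5038.708426·85.626) / 10994.470700 = -16.488400
|P − Q| = √((-44.405835 − 5.457)² + (-16.488400 − -31.137)²) = 51.970028

51.970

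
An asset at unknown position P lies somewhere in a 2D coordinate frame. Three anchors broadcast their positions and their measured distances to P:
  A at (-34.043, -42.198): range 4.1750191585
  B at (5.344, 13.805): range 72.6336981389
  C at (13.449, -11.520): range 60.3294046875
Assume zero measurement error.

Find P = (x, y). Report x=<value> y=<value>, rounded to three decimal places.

eq1: (x + 34.043)² + (y + 42.198)² = 4.1750191585²
eq2: (x − 5.344)² + (y − 13.805)² = 72.6336981389²
eq3: (x − 13.449)² + (y + 11.520)² = 60.3294046875²
eq2−eq3, eq2−eq1 (x²,y² cancel):
  16.210·x − 50.650·y = 1730.466675
  -78.774·x − 112.006·y = 7978.684012
det = 16.210·-112.006 − -50.650·-78.774 = -5805.520360
x = (1730.466675·-112.006 − -50.650·7978.684012) / -5805.520360 = -36.223746
y = (16.210·7978.684012 − 1730.466675·-78.774) / -5805.520360 = -45.758215

x=-36.224 y=-45.758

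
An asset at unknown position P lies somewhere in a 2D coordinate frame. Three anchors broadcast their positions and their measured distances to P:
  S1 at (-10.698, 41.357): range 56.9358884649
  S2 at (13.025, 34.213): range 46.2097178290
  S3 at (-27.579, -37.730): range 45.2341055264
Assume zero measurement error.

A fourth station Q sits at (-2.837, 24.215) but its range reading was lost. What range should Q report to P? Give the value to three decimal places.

38.140

eq1: (x + 10.698)² + (y − 41.357)² = 56.9358884649²
eq2: (x − 13.025)² + (y − 34.213)² = 46.2097178290²
eq3: (x + 27.579)² + (y + 37.730)² = 45.2341055264²
eq1−eq3, eq1−eq2 (x²,y² cancel):
  -33.762·x − 158.174·y = 1554.876581
  47.446·x − 14.288·y = 621.688714
det = -33.762·-14.288 − -158.174·47.446 = 7987.115060
x = (1554.876581·-14.288 − -158.174·621.688714) / 7987.115060 = 9.530214
y = (-33.762·621.688714 − 1554.876581·47.446) / 7987.115060 = -11.864375
|P − Q| = √((9.530214 − -2.837)² + (-11.864375 − 24.215)²) = 38.140127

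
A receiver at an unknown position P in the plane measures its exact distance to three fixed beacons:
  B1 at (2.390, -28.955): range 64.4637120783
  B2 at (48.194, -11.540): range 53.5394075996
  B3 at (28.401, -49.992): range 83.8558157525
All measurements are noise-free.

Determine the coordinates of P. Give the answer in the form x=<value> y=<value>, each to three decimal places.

eq1: (x − 2.390)² + (y + 28.955)² = 64.4637120783²
eq2: (x − 48.194)² + (y + 11.540)² = 53.5394075996²
eq3: (x − 28.401)² + (y + 49.992)² = 83.8558157525²
eq2−eq1, eq2−eq3 (x²,y² cancel):
  -91.608·x − 34.830·y = -2900.831120
  -39.586·x − 76.904·y = -3315.346040
det = -91.608·-76.904 − -34.830·-39.586 = 5666.241252
x = (-2900.831120·-76.904 − -34.830·-3315.346040) / 5666.241252 = 18.991781
y = (-91.608·-3315.346040 − -2900.831120·-39.586) / 5666.241252 = 33.334253

x=18.992 y=33.334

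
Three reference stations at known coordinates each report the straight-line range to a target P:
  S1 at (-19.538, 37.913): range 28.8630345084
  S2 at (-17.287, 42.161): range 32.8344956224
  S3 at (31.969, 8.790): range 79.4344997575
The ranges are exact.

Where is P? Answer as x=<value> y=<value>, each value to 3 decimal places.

x=-45.659 y=25.634

eq1: (x + 19.538)² + (y − 37.913)² = 28.8630345084²
eq2: (x + 17.287)² + (y − 42.161)² = 32.8344956224²
eq3: (x − 31.969)² + (y − 8.790)² = 79.4344997575²
eq1−eq3, eq1−eq2 (x²,y² cancel):
  103.014·x − 58.246·y = -6196.612943
  4.502·x + 8.496·y = 12.231935
det = 103.014·8.496 − -58.246·4.502 = 1137.430436
x = (-6196.612943·8.496 − -58.246·12.231935) / 1137.430436 = -45.659023
y = (103.014·12.231935 − -6196.612943·4.502) / 1137.430436 = 25.634282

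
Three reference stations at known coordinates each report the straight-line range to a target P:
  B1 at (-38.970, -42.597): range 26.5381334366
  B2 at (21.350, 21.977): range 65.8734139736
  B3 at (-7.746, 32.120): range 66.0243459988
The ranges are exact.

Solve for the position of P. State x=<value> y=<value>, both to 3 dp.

x=-14.001 y=-33.607

eq1: (x + 38.970)² + (y + 42.597)² = 26.5381334366²
eq2: (x − 21.350)² + (y − 21.977)² = 65.8734139736²
eq3: (x + 7.746)² + (y − 32.120)² = 66.0243459988²
eq1−eq3, eq1−eq2 (x²,y² cancel):
  62.448·x + 149.434·y = -5896.412131
  120.640·x + 129.148·y = -6029.388422
det = 62.448·129.148 − 149.434·120.640 = -9962.683456
x = (-5896.412131·129.148 − 149.434·-6029.388422) / -9962.683456 = -14.000826
y = (62.448·-6029.388422 − -5896.412131·120.640) / -9962.683456 = -33.607402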